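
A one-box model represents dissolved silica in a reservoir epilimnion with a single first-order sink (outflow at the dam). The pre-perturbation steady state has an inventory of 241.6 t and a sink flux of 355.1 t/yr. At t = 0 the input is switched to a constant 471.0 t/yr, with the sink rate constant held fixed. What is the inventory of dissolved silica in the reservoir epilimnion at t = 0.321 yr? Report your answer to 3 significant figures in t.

The sink rate constant is k = F₀/M₀ = 355.1/241.6 = 1.470 yr⁻¹.
Solving dM/dt = F₁ − kM with M(0) = M₀ gives M(t) = F₁/k + (M₀ − F₁/k)·e^(−kt).
F₁/k = 471.0/1.470 = 320.46 t; kt = 1.470 × 0.321 = 0.4718, e^(−kt) = 0.6239.
M(0.321) = 320.46 + (241.6 − 320.46) × 0.6239 = 320.46 − 49.20 = 271.26 t.

271 t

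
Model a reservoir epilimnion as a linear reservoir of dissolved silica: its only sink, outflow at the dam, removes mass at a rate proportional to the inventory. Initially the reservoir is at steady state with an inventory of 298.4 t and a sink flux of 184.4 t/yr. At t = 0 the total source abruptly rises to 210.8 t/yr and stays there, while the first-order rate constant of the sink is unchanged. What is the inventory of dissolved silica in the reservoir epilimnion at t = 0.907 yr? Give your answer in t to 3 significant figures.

τ = M₀/F₀ = 298.4/184.4 = 1.618 yr; rate constant k = 1/τ.
New steady state M_∞ = F₁/k = F₁·τ = 210.8 × 1.618 = 341.12 t.
M(t) = M_∞ + (M₀ − M_∞)·e^(−t/τ); t/τ = 0.907/1.618 = 0.5605, so e^(−t/τ) = 0.5709.
M(t) = 341.12 − 42.72 × 0.5709 = 316.73 t.

317 t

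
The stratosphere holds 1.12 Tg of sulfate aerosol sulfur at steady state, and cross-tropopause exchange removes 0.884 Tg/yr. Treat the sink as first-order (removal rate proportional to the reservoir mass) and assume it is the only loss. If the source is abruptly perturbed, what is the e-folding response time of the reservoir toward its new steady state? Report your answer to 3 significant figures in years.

For a linear reservoir the response time equals the residence time τ = M/F.
τ = 1.12 / 0.884 = 1.267 yr.

1.27 yr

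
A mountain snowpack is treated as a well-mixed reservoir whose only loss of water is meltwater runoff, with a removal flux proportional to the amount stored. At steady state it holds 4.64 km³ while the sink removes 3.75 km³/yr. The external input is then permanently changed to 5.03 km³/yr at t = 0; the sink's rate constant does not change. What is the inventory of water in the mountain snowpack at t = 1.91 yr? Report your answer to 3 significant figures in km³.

5.89 km³

Residence time τ = M₀/F₀ = 1.237 yr. The eventual steady state is M_∞ = M₀·(F₁/F₀) = 4.64 × 5.03/3.75 = 6.2238 km³.
The anomaly ΔM(t) = M(t) − M_∞ decays as ΔM₀·e^(−t/τ) with ΔM₀ = 4.64 − 6.2238 = −1.584 km³.
At t = 1.91 yr, e^(−t/τ) = e^(−1.544) = 0.2136, so ΔM = −0.3383 km³ and M = 6.2238 − 0.3383 = 5.8855 km³.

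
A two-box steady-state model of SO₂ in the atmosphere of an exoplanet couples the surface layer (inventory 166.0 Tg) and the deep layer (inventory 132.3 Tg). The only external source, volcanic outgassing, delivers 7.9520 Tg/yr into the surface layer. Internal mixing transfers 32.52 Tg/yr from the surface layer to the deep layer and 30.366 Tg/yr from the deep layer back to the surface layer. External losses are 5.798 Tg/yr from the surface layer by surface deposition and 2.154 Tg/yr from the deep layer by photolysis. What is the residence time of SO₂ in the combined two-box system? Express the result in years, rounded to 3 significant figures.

37.5 yr

Treat the two boxes together as one reservoir: the mixing fluxes between them are internal recycling, so τ = ΣM / Σ(external losses).
M_total = 166.0 + 132.3 = 298.30 Tg.
ΣF_external_out = 5.798 + 2.154 = 7.9520 Tg/yr.
τ = M_total / ΣF_ext = 298.30 / 7.9520 = 37.51 yr.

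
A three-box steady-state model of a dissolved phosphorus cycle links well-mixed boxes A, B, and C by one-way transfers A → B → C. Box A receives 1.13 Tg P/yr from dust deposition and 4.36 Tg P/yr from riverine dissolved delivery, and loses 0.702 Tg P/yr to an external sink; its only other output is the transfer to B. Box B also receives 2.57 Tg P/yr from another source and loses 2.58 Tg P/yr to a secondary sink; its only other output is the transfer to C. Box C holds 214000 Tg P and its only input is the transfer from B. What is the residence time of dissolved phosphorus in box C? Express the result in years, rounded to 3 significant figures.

44800 yr

Box A: F(A→B) = (1.13 + 4.36) − 0.702 = 4.7880 Tg P/yr.
Box B: F(B→C) = (4.7880 + 2.57) − 2.58 = 4.7780 Tg P/yr.
Box C throughput = its input = 4.7780 Tg P/yr; τ = 214000 / 4.7780 = 44790 yr.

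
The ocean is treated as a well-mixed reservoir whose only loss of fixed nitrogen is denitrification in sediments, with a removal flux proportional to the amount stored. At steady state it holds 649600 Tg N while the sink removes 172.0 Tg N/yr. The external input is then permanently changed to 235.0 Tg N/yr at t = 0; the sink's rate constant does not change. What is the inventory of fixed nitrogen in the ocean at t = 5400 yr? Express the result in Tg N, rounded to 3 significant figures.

831000 Tg N

Residence time τ = M₀/F₀ = 3777 yr. The eventual steady state is M_∞ = M₀·(F₁/F₀) = 649600 × 235.0/172.0 = 887530 Tg N.
The anomaly ΔM(t) = M(t) − M_∞ decays as ΔM₀·e^(−t/τ) with ΔM₀ = 649600 − 887530 = −237900 Tg N.
At t = 5400 yr, e^(−t/τ) = e^(−1.430) = 0.2394, so ΔM = −56950 Tg N and M = 887530 − 56950 = 830580 Tg N.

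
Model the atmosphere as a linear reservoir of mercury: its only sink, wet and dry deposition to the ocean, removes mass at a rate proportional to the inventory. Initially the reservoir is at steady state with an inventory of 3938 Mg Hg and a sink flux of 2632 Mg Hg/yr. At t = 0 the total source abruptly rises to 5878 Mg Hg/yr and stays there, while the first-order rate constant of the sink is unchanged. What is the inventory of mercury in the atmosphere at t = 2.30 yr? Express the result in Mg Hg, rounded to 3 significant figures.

7750 Mg Hg

The sink rate constant is k = F₀/M₀ = 2632/3938 = 0.6684 yr⁻¹.
Solving dM/dt = F₁ − kM with M(0) = M₀ gives M(t) = F₁/k + (M₀ − F₁/k)·e^(−kt).
F₁/k = 5878/0.6684 = 8794.7 Mg Hg; kt = 0.6684 × 2.30 = 1.537, e^(−kt) = 0.2150.
M(2.30) = 8794.7 + (3938 − 8794.7) × 0.2150 = 8794.7 − 1044 = 7750.6 Mg Hg.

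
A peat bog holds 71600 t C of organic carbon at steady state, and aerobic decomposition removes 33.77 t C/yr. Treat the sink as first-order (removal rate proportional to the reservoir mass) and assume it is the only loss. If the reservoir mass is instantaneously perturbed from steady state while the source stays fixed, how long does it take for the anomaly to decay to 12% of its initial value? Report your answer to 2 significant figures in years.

4500 yr

For a linear reservoir the anomaly decays as exp(−t/τ) with τ = M/F = 71600/33.77 = 2120 yr.
exp(−t/τ) = 0.12 ⇒ t = −τ ln(0.12) = 2120 × 2.120 = 4495 yr.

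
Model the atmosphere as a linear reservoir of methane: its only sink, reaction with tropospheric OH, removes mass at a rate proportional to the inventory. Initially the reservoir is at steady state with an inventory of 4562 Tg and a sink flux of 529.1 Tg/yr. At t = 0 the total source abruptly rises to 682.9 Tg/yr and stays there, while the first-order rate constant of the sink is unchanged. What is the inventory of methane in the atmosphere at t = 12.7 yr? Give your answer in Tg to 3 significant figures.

τ = M₀/F₀ = 4562/529.1 = 8.622 yr; rate constant k = 1/τ.
New steady state M_∞ = F₁/k = F₁·τ = 682.9 × 8.622 = 5888.1 Tg.
M(t) = M_∞ + (M₀ − M_∞)·e^(−t/τ); t/τ = 12.7/8.622 = 1.473, so e^(−t/τ) = 0.2292.
M(t) = 5888.1 − 1326 × 0.2292 = 5584.1 Tg.

5580 Tg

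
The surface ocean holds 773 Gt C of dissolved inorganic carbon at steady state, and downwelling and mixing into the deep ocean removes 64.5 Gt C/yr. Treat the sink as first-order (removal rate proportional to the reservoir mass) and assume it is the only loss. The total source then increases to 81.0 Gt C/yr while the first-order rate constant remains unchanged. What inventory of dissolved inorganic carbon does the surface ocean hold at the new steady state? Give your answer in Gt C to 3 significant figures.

Rate constant k = F/M = 64.5 / 773 = 0.08344 yr⁻¹.
At the new steady state, source = k·M_new ⇒ M_new = 81.0 / 0.08344 = 970.7 Gt C.
(Equivalently M_new = M × F_new/F_old = 773 × 81.0/64.5.)

971 Gt C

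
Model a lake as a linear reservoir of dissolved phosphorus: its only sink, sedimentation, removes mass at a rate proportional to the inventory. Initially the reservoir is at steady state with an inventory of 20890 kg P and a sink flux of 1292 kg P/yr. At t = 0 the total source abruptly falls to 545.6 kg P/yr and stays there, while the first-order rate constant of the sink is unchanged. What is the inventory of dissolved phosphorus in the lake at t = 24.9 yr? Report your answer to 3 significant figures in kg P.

11400 kg P

Residence time τ = M₀/F₀ = 16.17 yr. The eventual steady state is M_∞ = M₀·(F₁/F₀) = 20890 × 545.6/1292 = 8821.7 kg P.
The anomaly ΔM(t) = M(t) − M_∞ decays as ΔM₀·e^(−t/τ) with ΔM₀ = 20890 − 8821.7 = 12070 kg P.
At t = 24.9 yr, e^(−t/τ) = e^(−1.540) = 0.2144, so ΔM = 2587 kg P and M = 8821.7 + 2587 = 11409 kg P.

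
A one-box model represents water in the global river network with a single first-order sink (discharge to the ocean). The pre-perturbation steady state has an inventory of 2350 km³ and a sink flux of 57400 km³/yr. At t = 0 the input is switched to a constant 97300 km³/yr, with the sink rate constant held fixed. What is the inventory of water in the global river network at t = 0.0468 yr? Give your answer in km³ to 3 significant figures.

3460 km³

The sink rate constant is k = F₀/M₀ = 57400/2350 = 24.43 yr⁻¹.
Solving dM/dt = F₁ − kM with M(0) = M₀ gives M(t) = F₁/k + (M₀ − F₁/k)·e^(−kt).
F₁/k = 97300/24.43 = 3983.5 km³; kt = 24.43 × 0.0468 = 1.143, e^(−kt) = 0.3188.
M(0.0468) = 3983.5 + (2350 − 3983.5) × 0.3188 = 3983.5 − 520.8 = 3462.7 km³.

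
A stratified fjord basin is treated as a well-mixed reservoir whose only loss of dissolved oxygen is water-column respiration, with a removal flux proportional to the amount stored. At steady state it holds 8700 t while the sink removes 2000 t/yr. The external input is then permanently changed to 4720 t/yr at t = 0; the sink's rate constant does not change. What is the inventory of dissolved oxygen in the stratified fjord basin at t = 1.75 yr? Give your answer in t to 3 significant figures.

The sink rate constant is k = F₀/M₀ = 2000/8700 = 0.2299 yr⁻¹.
Solving dM/dt = F₁ − kM with M(0) = M₀ gives M(t) = F₁/k + (M₀ − F₁/k)·e^(−kt).
F₁/k = 4720/0.2299 = 20532 t; kt = 0.2299 × 1.75 = 0.4023, e^(−kt) = 0.6688.
M(1.75) = 20532 + (8700 − 20532) × 0.6688 = 20532 − 7913 = 12619 t.

12600 t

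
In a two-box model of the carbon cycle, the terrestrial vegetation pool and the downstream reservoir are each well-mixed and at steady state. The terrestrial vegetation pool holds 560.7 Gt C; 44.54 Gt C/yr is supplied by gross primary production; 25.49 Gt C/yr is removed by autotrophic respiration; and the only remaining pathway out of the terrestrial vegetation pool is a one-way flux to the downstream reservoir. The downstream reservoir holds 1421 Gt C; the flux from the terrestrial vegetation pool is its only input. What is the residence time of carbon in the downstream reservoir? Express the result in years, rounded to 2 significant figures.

75 yr

Balance the terrestrial vegetation pool: ΣF_in = 44.540 Gt C/yr.
Flux to the downstream reservoir = ΣF_in − (25.49) = 19.050 Gt C/yr.
At steady state the output of the downstream reservoir equals its input, 19.050 Gt C/yr.
τ = M / F = 1421 / 19.050 = 74.59 yr.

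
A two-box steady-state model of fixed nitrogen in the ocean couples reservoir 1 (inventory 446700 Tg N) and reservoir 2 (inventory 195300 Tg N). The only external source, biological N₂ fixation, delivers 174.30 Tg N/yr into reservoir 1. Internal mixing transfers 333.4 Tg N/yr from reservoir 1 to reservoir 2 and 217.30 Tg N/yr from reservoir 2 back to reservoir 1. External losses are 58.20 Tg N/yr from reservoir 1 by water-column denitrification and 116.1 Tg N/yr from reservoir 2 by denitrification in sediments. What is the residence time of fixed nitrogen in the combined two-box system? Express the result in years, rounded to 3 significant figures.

3680 yr

Residence time in the combined system uses the total inventory and the total *external* removal — internal exchanges between the two boxes cancel.
M_total = 446700 + 195300 = 642000 Tg N.
ΣF_external_out = 58.20 + 116.1 = 174.30 Tg N/yr.
τ = M_total / ΣF_ext = 642000 / 174.30 = 3683 yr.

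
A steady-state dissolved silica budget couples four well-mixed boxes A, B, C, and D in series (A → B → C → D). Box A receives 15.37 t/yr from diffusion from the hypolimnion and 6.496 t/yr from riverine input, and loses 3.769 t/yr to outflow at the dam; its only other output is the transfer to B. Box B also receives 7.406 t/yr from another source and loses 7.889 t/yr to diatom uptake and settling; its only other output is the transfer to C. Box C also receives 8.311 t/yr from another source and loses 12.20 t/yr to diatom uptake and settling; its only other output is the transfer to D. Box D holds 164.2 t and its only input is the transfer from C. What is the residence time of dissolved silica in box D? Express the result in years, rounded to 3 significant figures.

Box A: F(A→B) = (15.37 + 6.496) − 3.769 = 18.097 t/yr.
Box B: F(B→C) = (18.097 + 7.406) − 7.889 = 17.614 t/yr.
Box C: F(C→D) = (17.614 + 8.311) − 12.20 = 13.725 t/yr.
Box D throughput = its input = 13.725 t/yr; τ = 164.2 / 13.725 = 11.96 yr.

12.0 yr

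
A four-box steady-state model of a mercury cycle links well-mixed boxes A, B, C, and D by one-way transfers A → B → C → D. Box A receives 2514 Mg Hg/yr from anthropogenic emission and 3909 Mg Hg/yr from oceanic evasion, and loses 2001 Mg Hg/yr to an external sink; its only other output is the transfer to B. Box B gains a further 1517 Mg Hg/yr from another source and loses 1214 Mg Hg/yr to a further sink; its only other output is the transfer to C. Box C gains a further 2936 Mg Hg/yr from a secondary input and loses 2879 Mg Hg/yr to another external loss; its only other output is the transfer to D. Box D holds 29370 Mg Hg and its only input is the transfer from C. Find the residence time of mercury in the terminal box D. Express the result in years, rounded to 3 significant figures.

Box A: F(A→B) = (2514 + 3909) − 2001 = 4422.0 Mg Hg/yr.
Box B: F(B→C) = (4422.0 + 1517) − 1214 = 4725.0 Mg Hg/yr.
Box C: F(C→D) = (4725.0 + 2936) − 2879 = 4782.0 Mg Hg/yr.
Box D throughput = its input = 4782.0 Mg Hg/yr; τ = 29370 / 4782.0 = 6.142 yr.

6.14 yr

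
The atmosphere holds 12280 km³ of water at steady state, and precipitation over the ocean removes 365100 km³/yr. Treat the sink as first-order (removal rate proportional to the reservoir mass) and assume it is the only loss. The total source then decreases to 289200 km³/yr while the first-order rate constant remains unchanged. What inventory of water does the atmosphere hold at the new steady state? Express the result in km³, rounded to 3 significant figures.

Rate constant k = F/M = 365100 / 12280 = 29.73 yr⁻¹.
At the new steady state, source = k·M_new ⇒ M_new = 289200 / 29.73 = 9727 km³.
(Equivalently M_new = M × F_new/F_old = 12280 × 289200/365100.)

9730 km³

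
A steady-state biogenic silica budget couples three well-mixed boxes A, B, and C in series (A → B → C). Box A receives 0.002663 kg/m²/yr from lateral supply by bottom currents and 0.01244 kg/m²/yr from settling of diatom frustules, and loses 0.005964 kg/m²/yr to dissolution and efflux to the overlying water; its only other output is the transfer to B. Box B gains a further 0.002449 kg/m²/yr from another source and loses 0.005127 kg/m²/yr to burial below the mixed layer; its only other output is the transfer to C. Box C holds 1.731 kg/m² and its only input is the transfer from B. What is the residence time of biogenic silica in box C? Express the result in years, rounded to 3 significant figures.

268 yr

Box A: F(A→B) = (0.002663 + 0.01244) − 0.005964 = 0.0091390 kg/m²/yr.
Box B: F(B→C) = (0.0091390 + 0.002449) − 0.005127 = 0.0064610 kg/m²/yr.
Box C throughput = its input = 0.0064610 kg/m²/yr; τ = 1.731 / 0.0064610 = 267.9 yr.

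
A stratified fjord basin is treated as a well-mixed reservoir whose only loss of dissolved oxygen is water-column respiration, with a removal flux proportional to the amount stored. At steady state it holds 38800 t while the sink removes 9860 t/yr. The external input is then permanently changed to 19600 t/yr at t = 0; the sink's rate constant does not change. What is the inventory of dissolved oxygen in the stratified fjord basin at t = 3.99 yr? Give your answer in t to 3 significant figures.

τ = M₀/F₀ = 38800/9860 = 3.935 yr; rate constant k = 1/τ.
New steady state M_∞ = F₁/k = F₁·τ = 19600 × 3.935 = 77128 t.
M(t) = M_∞ + (M₀ − M_∞)·e^(−t/τ); t/τ = 3.99/3.935 = 1.014, so e^(−t/τ) = 0.3628.
M(t) = 77128 − 38330 × 0.3628 = 63223 t.

63200 t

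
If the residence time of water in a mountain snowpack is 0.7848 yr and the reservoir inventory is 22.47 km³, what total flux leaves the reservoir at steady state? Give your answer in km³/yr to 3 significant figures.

28.6 km³/yr

F = M / τ = 22.47 / 0.7848 = 28.63 km³/yr.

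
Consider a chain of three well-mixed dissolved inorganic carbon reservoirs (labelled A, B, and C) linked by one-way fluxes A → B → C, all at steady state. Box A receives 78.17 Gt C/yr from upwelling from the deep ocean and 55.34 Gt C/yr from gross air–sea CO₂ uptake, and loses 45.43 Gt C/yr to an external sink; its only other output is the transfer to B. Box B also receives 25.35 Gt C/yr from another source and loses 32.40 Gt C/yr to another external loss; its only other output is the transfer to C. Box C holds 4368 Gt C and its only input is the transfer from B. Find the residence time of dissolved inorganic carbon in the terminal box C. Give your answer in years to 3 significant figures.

53.9 yr

Box A: F(A→B) = (78.17 + 55.34) − 45.43 = 88.080 Gt C/yr.
Box B: F(B→C) = (88.080 + 25.35) − 32.40 = 81.030 Gt C/yr.
Box C throughput = its input = 81.030 Gt C/yr; τ = 4368 / 81.030 = 53.91 yr.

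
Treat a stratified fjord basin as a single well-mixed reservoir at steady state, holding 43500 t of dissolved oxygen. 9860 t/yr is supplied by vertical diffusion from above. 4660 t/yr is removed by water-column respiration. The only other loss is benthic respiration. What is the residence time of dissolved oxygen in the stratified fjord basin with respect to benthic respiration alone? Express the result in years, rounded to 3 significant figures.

8.37 yr

At steady state ΣF_in = ΣF_out.
ΣF_in = 9860.0 t/yr.
Benthic respiration flux = ΣF_in − (4660) = 9860.0 − 4660 = 5200 t/yr.
τ = M / F = 43500 / 5200 = 8.365 yr.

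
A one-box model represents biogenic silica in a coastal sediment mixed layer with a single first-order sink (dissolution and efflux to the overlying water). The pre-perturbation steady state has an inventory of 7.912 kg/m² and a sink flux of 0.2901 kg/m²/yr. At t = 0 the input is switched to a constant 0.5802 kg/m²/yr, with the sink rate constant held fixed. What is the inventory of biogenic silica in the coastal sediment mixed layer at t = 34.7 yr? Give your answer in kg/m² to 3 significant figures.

13.6 kg/m²

τ = M₀/F₀ = 7.912/0.2901 = 27.27 yr; rate constant k = 1/τ.
New steady state M_∞ = F₁/k = F₁·τ = 0.5802 × 27.27 = 15.824 kg/m².
M(t) = M_∞ + (M₀ − M_∞)·e^(−t/τ); t/τ = 34.7/27.27 = 1.272, so e^(−t/τ) = 0.2802.
M(t) = 15.824 − 7.912 × 0.2802 = 13.607 kg/m².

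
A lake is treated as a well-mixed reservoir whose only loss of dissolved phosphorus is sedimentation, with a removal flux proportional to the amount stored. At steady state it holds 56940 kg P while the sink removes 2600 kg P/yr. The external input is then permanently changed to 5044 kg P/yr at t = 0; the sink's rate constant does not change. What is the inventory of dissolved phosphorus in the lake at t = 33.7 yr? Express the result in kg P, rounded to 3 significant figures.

τ = M₀/F₀ = 56940/2600 = 21.90 yr; rate constant k = 1/τ.
New steady state M_∞ = F₁/k = F₁·τ = 5044 × 21.90 = 110460 kg P.
M(t) = M_∞ + (M₀ − M_∞)·e^(−t/τ); t/τ = 33.7/21.90 = 1.539, so e^(−t/τ) = 0.2146.
M(t) = 110460 − 53520 × 0.2146 = 98976 kg P.

99000 kg P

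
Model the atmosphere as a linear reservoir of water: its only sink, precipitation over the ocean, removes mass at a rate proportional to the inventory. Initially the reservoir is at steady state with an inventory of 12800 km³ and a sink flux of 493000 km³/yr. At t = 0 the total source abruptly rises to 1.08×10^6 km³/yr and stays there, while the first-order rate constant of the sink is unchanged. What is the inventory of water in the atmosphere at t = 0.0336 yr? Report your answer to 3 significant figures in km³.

The sink rate constant is k = F₀/M₀ = 493000/12800 = 38.52 yr⁻¹.
Solving dM/dt = F₁ − kM with M(0) = M₀ gives M(t) = F₁/k + (M₀ − F₁/k)·e^(−kt).
F₁/k = 1.08×10^6/38.52 = 28041 km³; kt = 38.52 × 0.0336 = 1.294, e^(−kt) = 0.2741.
M(0.0336) = 28041 + (12800 − 28041) × 0.2741 = 28041 − 4178 = 23863 km³.

23900 km³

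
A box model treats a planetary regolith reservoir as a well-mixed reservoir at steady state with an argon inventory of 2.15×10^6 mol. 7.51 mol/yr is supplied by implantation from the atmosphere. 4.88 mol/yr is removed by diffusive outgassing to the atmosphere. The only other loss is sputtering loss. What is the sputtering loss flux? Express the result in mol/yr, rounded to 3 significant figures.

2.63 mol/yr

At steady state ΣF_in = ΣF_out.
ΣF_in = 7.5100 mol/yr.
Sputtering loss flux = ΣF_in − (4.88) = 7.5100 − 4.880 = 2.630 mol/yr.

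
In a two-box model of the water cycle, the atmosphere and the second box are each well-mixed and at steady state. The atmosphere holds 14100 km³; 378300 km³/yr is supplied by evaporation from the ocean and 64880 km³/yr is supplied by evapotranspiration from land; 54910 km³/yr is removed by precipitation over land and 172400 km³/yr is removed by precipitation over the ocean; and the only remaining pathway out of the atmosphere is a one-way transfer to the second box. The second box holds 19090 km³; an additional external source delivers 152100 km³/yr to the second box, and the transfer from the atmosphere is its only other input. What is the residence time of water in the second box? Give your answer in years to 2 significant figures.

Balance the atmosphere: ΣF_in = 378300 + 64880 = 443180 km³/yr.
Transfer to the second box = ΣF_in − (54910 + 172400) = 215870 km³/yr.
Total input to the second box = 215870 + 152100 = 367970 km³/yr; at steady state this equals its total output.
τ = M / F = 19090 / 367970 = 0.05188 yr.

0.052 yr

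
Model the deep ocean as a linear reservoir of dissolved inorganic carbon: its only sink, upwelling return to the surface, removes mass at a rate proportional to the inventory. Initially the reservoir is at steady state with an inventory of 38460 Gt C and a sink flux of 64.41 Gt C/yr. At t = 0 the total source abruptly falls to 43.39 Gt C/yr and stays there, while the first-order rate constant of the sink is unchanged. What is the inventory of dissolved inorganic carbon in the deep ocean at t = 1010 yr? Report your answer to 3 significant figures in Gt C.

τ = M₀/F₀ = 38460/64.41 = 597.1 yr; rate constant k = 1/τ.
New steady state M_∞ = F₁/k = F₁·τ = 43.39 × 597.1 = 25909 Gt C.
M(t) = M_∞ + (M₀ − M_∞)·e^(−t/τ); t/τ = 1010/597.1 = 1.691, so e^(−t/τ) = 0.1842.
M(t) = 25909 + 12550 × 0.1842 = 28221 Gt C.

28200 Gt C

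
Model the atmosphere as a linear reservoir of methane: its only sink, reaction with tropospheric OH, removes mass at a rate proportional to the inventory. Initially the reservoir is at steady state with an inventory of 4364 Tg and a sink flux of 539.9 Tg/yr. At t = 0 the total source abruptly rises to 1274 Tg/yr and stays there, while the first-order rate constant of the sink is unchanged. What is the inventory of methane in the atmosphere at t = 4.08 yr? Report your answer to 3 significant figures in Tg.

Residence time τ = M₀/F₀ = 8.083 yr. The eventual steady state is M_∞ = M₀·(F₁/F₀) = 4364 × 1274/539.9 = 10298 Tg.
The anomaly ΔM(t) = M(t) − M_∞ decays as ΔM₀·e^(−t/τ) with ΔM₀ = 4364 − 10298 = −5934 Tg.
At t = 4.08 yr, e^(−t/τ) = e^(−0.5048) = 0.6036, so ΔM = −3582 Tg and M = 10298 − 3582 = 6715.8 Tg.

6720 Tg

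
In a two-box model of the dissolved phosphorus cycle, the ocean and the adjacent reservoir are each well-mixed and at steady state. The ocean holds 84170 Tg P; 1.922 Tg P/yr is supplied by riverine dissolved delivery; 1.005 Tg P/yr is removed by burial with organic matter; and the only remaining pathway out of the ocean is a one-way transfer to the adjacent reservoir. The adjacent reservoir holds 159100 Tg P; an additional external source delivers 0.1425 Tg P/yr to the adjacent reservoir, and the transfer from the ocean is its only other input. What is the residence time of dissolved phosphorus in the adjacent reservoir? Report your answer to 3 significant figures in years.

Balance the ocean: ΣF_in = 1.9220 Tg P/yr.
Transfer to the adjacent reservoir = ΣF_in − (1.005) = 0.91700 Tg P/yr.
Total input to the adjacent reservoir = 0.91700 + 0.1425 = 1.0595 Tg P/yr; at steady state this equals its total output.
τ = M / F = 159100 / 1.0595 = 150200 yr.

150000 yr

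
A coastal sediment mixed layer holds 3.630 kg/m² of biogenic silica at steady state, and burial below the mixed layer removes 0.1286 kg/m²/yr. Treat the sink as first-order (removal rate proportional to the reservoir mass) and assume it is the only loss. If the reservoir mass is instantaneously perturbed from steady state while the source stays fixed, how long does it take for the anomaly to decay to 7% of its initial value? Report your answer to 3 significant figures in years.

For a linear reservoir the anomaly decays as exp(−t/τ) with τ = M/F = 3.630/0.1286 = 28.23 yr.
exp(−t/τ) = 0.07 ⇒ t = −τ ln(0.07) = 28.23 × 2.659 = 75.06 yr.

75.1 yr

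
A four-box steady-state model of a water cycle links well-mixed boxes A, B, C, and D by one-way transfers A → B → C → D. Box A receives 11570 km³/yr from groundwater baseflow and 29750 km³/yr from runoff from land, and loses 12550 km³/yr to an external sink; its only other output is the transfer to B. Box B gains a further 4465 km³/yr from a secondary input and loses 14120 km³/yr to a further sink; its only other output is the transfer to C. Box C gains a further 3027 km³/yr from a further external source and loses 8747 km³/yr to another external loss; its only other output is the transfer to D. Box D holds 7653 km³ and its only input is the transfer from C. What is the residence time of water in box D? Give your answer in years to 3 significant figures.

0.571 yr

Box A: F(A→B) = (11570 + 29750) − 12550 = 28770 km³/yr.
Box B: F(B→C) = (28770 + 4465) − 14120 = 19115 km³/yr.
Box C: F(C→D) = (19115 + 3027) − 8747 = 13395 km³/yr.
Box D throughput = its input = 13395 km³/yr; τ = 7653 / 13395 = 0.5713 yr.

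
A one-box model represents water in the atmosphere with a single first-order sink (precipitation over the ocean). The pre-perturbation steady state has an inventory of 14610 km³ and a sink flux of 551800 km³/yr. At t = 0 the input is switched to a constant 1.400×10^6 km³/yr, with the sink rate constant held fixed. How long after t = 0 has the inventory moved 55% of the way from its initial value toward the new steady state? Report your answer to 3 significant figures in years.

0.0211 yr

τ = M₀/F₀ = 14610/551800 = 0.02648 yr.
The remaining gap fraction is e^(−t/τ); 55% covered ⇒ e^(−t/τ) = 0.450.
t = −τ ln(0.450) = 0.02648 × 0.7985 = 0.02114 yr.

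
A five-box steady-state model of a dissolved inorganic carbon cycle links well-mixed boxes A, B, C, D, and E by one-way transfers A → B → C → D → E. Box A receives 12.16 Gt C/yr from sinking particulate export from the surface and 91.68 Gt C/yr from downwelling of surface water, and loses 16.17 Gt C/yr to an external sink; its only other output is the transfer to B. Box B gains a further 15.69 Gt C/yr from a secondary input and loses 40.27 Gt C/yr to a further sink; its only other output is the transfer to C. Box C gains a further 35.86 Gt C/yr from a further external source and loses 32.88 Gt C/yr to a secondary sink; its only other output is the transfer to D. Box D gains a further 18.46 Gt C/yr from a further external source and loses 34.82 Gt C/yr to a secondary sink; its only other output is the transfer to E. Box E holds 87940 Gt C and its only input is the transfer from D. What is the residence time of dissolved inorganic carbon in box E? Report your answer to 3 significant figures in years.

Box A: F(A→B) = (12.16 + 91.68) − 16.17 = 87.670 Gt C/yr.
Box B: F(B→C) = (87.670 + 15.69) − 40.27 = 63.090 Gt C/yr.
Box C: F(C→D) = (63.090 + 35.86) − 32.88 = 66.070 Gt C/yr.
Box D: F(D→E) = (66.070 + 18.46) − 34.82 = 49.710 Gt C/yr.
Box E throughput = its input = 49.710 Gt C/yr; τ = 87940 / 49.710 = 1769 yr.

1770 yr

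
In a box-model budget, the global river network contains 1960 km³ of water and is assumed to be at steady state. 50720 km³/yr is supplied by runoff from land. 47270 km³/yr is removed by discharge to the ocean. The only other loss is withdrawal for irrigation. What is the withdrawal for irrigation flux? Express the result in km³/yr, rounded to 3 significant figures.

At steady state ΣF_in = ΣF_out.
ΣF_in = 50720 km³/yr.
Withdrawal for irrigation flux = ΣF_in − (47270) = 50720 − 47270 = 3450 km³/yr.

3450 km³/yr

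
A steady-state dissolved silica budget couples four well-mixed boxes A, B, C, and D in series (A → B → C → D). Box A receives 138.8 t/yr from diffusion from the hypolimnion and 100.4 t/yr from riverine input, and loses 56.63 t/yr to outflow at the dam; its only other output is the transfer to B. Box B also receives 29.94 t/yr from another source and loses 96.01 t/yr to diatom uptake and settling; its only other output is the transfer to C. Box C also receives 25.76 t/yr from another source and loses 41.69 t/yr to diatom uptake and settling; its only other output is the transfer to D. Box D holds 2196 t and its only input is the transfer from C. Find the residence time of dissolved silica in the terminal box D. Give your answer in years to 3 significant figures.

Box A: F(A→B) = (138.8 + 100.4) − 56.63 = 182.57 t/yr.
Box B: F(B→C) = (182.57 + 29.94) − 96.01 = 116.50 t/yr.
Box C: F(C→D) = (116.50 + 25.76) − 41.69 = 100.57 t/yr.
Box D throughput = its input = 100.57 t/yr; τ = 2196 / 100.57 = 21.84 yr.

21.8 yr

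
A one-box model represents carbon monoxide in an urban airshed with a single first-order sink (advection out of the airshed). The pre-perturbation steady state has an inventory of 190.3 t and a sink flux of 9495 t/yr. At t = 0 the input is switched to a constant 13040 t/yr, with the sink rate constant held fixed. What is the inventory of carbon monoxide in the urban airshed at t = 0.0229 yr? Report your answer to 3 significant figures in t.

Residence time τ = M₀/F₀ = 0.02004 yr. The eventual steady state is M_∞ = M₀·(F₁/F₀) = 190.3 × 13040/9495 = 261.35 t.
The anomaly ΔM(t) = M(t) − M_∞ decays as ΔM₀·e^(−t/τ) with ΔM₀ = 190.3 − 261.35 = −71.05 t.
At t = 0.0229 yr, e^(−t/τ) = e^(−1.143) = 0.3190, so ΔM = −22.66 t and M = 261.35 − 22.66 = 238.69 t.

239 t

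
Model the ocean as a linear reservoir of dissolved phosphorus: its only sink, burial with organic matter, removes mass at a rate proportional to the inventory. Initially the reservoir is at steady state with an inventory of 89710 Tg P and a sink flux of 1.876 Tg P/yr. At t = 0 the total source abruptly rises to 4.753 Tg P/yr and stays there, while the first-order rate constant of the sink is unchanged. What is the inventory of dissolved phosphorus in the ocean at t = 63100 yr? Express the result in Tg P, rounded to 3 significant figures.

191000 Tg P

The sink rate constant is k = F₀/M₀ = 1.876/89710 = 2.091×10^-5 yr⁻¹.
Solving dM/dt = F₁ − kM with M(0) = M₀ gives M(t) = F₁/k + (M₀ − F₁/k)·e^(−kt).
F₁/k = 4.753/2.091×10^-5 = 227290 Tg P; kt = 2.091×10^-5 × 63100 = 1.320, e^(−kt) = 0.2673.
M(63100) = 227290 + (89710 − 227290) × 0.2673 = 227290 − 36770 = 190520 Tg P.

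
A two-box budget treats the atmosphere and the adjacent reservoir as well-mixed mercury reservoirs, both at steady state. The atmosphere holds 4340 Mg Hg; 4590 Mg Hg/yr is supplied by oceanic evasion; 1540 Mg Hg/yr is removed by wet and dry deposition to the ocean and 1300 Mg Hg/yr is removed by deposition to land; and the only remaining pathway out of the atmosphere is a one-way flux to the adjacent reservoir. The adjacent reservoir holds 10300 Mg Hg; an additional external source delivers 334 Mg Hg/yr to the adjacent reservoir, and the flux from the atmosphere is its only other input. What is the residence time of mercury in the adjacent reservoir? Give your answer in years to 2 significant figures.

Balance the atmosphere: ΣF_in = 4590.0 Mg Hg/yr.
Flux to the adjacent reservoir = ΣF_in − (1540 + 1300) = 1750.0 Mg Hg/yr.
Total input to the adjacent reservoir = 1750.0 + 334 = 2084.0 Mg Hg/yr; at steady state this equals its total output.
τ = M / F = 10300 / 2084.0 = 4.942 yr.

4.9 yr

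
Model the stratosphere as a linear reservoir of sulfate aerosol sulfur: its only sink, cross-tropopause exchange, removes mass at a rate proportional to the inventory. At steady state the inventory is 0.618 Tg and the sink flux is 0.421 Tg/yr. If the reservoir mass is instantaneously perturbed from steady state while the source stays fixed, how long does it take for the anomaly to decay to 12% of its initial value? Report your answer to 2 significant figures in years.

3.1 yr

For a linear reservoir the anomaly decays as exp(−t/τ) with τ = M/F = 0.618/0.421 = 1.468 yr.
exp(−t/τ) = 0.12 ⇒ t = −τ ln(0.12) = 1.468 × 2.120 = 3.112 yr.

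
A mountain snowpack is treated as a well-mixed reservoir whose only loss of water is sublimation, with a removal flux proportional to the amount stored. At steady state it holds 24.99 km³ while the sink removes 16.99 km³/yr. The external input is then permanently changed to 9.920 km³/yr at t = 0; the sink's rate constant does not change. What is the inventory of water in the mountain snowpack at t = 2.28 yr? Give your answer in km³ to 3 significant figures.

The sink rate constant is k = F₀/M₀ = 16.99/24.99 = 0.6799 yr⁻¹.
Solving dM/dt = F₁ − kM with M(0) = M₀ gives M(t) = F₁/k + (M₀ − F₁/k)·e^(−kt).
F₁/k = 9.920/0.6799 = 14.591 km³; kt = 0.6799 × 2.28 = 1.550, e^(−kt) = 0.2122.
M(2.28) = 14.591 + (24.99 − 14.591) × 0.2122 = 14.591 + 2.207 = 16.798 km³.

16.8 km³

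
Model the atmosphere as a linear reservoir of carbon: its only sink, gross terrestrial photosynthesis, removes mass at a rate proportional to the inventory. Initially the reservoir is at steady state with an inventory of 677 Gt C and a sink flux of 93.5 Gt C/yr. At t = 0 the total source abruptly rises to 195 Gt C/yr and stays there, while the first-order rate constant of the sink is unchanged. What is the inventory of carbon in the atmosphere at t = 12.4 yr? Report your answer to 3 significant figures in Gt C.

1280 Gt C

The sink rate constant is k = F₀/M₀ = 93.5/677 = 0.1381 yr⁻¹.
Solving dM/dt = F₁ − kM with M(0) = M₀ gives M(t) = F₁/k + (M₀ − F₁/k)·e^(−kt).
F₁/k = 195/0.1381 = 1411.9 Gt C; kt = 0.1381 × 12.4 = 1.713, e^(−kt) = 0.1804.
M(12.4) = 1411.9 + (677 − 1411.9) × 0.1804 = 1411.9 − 132.6 = 1279.3 Gt C.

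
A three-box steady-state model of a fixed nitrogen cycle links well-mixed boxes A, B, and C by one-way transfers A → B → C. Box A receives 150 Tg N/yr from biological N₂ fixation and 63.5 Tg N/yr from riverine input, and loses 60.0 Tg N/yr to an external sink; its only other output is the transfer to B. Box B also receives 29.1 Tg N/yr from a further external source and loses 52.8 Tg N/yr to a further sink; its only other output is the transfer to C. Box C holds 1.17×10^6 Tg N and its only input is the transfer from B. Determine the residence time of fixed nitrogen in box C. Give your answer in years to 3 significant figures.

9010 yr

Box A: F(A→B) = (150 + 63.5) − 60.0 = 153.50 Tg N/yr.
Box B: F(B→C) = (153.50 + 29.1) − 52.8 = 129.80 Tg N/yr.
Box C throughput = its input = 129.80 Tg N/yr; τ = 1.17×10^6 / 129.80 = 9014 yr.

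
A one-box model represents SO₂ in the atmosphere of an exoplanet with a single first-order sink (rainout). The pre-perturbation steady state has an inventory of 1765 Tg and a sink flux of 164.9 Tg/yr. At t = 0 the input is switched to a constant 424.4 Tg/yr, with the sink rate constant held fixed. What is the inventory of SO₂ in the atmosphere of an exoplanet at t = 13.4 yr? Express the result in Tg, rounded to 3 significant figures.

τ = M₀/F₀ = 1765/164.9 = 10.70 yr; rate constant k = 1/τ.
New steady state M_∞ = F₁/k = F₁·τ = 424.4 × 10.70 = 4542.5 Tg.
M(t) = M_∞ + (M₀ − M_∞)·e^(−t/τ); t/τ = 13.4/10.70 = 1.252, so e^(−t/τ) = 0.2860.
M(t) = 4542.5 − 2778 × 0.2860 = 3748.3 Tg.

3750 Tg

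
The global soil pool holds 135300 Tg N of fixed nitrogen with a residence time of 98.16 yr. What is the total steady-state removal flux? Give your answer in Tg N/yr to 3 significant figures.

F = M / τ = 135300 / 98.16 = 1378 Tg N/yr.

1380 Tg N/yr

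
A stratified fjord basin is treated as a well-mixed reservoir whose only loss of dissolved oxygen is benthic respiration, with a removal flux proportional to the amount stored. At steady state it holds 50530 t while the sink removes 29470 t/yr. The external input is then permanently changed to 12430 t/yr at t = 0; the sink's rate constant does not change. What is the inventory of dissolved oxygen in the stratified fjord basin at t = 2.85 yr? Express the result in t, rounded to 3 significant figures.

26900 t

Residence time τ = M₀/F₀ = 1.715 yr. The eventual steady state is M_∞ = M₀·(F₁/F₀) = 50530 × 12430/29470 = 21313 t.
The anomaly ΔM(t) = M(t) − M_∞ decays as ΔM₀·e^(−t/τ) with ΔM₀ = 50530 − 21313 = 29220 t.
At t = 2.85 yr, e^(−t/τ) = e^(−1.662) = 0.1897, so ΔM = 5543 t and M = 21313 + 5543 = 26856 t.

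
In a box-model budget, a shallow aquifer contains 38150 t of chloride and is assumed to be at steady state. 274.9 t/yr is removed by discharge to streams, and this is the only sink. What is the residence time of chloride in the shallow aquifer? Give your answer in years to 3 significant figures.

τ = M / F = 38150 / 274.9 = 138.8 yr.

139 yr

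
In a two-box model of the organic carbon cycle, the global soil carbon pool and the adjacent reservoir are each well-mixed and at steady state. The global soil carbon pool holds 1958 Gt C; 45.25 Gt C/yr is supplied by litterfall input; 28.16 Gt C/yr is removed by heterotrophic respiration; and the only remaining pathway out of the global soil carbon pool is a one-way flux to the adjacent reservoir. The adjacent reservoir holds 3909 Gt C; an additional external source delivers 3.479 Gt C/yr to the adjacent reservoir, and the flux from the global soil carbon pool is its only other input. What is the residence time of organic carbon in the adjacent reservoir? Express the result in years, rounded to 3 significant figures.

190 yr

Balance the global soil carbon pool: ΣF_in = 45.250 Gt C/yr.
Flux to the adjacent reservoir = ΣF_in − (28.16) = 17.090 Gt C/yr.
Total input to the adjacent reservoir = 17.090 + 3.479 = 20.569 Gt C/yr; at steady state this equals its total output.
τ = M / F = 3909 / 20.569 = 190.0 yr.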